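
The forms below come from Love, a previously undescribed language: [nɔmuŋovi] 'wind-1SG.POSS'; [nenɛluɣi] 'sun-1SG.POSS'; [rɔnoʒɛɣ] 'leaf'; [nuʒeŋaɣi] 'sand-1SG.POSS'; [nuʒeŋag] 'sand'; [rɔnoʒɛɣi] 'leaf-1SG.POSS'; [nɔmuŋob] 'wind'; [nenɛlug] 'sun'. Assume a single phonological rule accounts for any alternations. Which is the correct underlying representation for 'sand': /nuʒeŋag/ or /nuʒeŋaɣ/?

/nuʒeŋag/

In [nuʒeŋaɣi] and [nuʒeŋag] the final segment of 'sand' alternates: [ɣ] ~ [g].
The stem 'leaf' ([rɔnoʒɛɣi], [rɔnoʒɛɣ]) shows [ɣ] unchanged in both environments, so [ɣ] cannot be basic with [g] derived in isolation.
The alternation reflects intervocalic spirantization: voiced stops become fricatives between vowels. /g/ is underlying.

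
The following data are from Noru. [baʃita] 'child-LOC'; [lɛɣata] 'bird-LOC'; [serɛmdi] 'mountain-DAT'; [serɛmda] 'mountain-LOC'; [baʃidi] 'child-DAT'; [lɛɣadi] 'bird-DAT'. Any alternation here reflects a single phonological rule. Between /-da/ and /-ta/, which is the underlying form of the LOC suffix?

/-ta/

The LOC suffix surfaces as [-da] and [-ta], depending on the final segment of the stem.
By contrast the DAT suffix keeps its initial [d] throughout — that segment must be underlying.
The LOC suffix is therefore /-ta/ underlyingly, with post-nasal voicing: voiceless stops become voiced after a nasal.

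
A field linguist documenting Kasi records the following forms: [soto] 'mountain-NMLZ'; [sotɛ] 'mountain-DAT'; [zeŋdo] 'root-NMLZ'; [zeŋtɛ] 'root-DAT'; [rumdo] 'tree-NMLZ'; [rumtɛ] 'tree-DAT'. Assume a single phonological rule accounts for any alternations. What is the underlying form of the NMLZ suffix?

/-do/

The NMLZ suffix surfaces as [-do] and [-to], depending on the final segment of the stem.
The DAT suffix, which begins with [t], is invariant after every stem; so [t] is not altered by any rule here.
The NMLZ suffix is therefore /-do/ underlyingly, with post-vocalic devoicing: voiced stops become voiceless after a vowel.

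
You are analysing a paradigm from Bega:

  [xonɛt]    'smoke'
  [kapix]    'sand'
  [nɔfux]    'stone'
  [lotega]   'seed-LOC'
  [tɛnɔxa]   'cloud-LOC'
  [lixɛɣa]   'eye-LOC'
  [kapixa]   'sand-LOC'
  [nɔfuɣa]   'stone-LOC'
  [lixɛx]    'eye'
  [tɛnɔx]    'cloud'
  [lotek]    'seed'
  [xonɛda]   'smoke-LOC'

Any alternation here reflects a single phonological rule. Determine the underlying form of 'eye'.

/lixɛɣ/

The root 'eye' surfaces as [lixɛx] and [lixɛɣa], with a stem-final [x] ~ [ɣ] alternation.
If /x/ were underlying and a rule turned it into [ɣ] before the LOC suffix, 'sand' would also alternate; but it has [x] in both [kapix] and [kapixa].
So /ɣ/ is underlying, and a rule of word-final obstruent devoicing — voiced obstruents become voiceless word-finally — gives [x].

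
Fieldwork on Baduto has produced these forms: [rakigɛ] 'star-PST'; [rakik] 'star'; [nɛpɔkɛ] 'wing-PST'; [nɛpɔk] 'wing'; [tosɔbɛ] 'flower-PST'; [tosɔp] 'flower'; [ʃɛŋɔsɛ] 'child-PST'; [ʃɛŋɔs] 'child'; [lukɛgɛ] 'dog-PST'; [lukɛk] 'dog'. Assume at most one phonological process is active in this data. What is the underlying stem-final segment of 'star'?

/g/

The stem for 'star' ends in [g] in [rakigɛ] but [k] in [rakik].
Compare 'wing', with invariant [k] in [nɛpɔkɛ] and [nɛpɔk]: an analysis with underlying /k/ and a rule producing [g] before the PST suffix would wrongly predict alternation here too.
The underlying segment must be /g/; voiced obstruents become voiceless word-finally, yielding [k] there.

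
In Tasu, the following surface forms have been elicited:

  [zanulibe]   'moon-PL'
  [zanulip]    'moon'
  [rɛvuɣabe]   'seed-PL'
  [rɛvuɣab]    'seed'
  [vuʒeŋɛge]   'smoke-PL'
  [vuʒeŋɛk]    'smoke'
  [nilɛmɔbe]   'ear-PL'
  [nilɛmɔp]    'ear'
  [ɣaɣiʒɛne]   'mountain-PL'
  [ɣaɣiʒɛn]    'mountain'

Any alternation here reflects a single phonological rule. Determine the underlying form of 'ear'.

In [nilɛmɔbe] and [nilɛmɔp] the final segment of 'ear' alternates: [b] ~ [p].
But 'seed' keeps [b] in both environments ([rɛvuɣabe], [rɛvuɣab]), so there is no rule changing /b/ to [p] in isolation.
The alternation reflects intervocalic voicing: voiceless stops become voiced between vowels. /p/ is underlying.

/nilɛmɔp/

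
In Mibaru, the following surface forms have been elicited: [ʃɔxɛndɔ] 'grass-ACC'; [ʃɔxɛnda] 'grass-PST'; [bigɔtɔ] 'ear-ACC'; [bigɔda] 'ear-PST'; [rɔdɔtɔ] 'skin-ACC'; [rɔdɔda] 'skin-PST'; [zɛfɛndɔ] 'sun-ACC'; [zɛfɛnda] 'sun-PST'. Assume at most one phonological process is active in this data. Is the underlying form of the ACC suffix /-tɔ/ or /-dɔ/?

The ACC morpheme has two allomorphs, [-dɔ] and [-tɔ].
By contrast the PST suffix keeps its initial [d] throughout — that segment must be underlying.
The ACC suffix is therefore /-tɔ/ underlyingly, with post-nasal voicing: voiceless stops become voiced after a nasal.

/-tɔ/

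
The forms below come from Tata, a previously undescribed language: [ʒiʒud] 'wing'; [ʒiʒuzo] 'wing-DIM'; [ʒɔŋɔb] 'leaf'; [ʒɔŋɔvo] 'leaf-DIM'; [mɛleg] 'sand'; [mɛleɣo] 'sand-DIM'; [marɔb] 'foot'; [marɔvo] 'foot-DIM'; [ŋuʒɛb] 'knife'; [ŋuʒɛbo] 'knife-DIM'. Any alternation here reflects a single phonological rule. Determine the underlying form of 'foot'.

The root 'foot' surfaces as [marɔb] and [marɔvo], with a stem-final [b] ~ [v] alternation.
If /b/ were underlying and a rule turned it into [v] before the DIM suffix, 'knife' would also alternate; but it has [b] in both [ŋuʒɛb] and [ŋuʒɛbo].
The underlying segment must be /v/; voiced fricatives become stops word-finally, yielding [b] there.
Hence 'foot' is /marɔv/ underlyingly.

/marɔv/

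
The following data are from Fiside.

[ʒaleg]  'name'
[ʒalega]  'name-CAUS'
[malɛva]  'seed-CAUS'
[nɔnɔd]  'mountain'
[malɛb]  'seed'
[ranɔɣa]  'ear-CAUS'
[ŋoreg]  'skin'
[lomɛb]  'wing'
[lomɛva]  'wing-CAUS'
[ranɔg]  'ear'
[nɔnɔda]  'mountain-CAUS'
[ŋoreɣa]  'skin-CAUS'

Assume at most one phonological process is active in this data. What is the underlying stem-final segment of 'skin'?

The root 'skin' surfaces as [ŋoreɣa] and [ŋoreg], with a stem-final [ɣ] ~ [g] alternation.
Compare 'name', with invariant [g] in [ʒalega] and [ʒaleg]: an analysis with underlying /g/ and a rule producing [ɣ] before the CAUS suffix would wrongly predict alternation here too.
The underlying segment must be /ɣ/; voiced fricatives become stops word-finally, yielding [g] there.

/ɣ/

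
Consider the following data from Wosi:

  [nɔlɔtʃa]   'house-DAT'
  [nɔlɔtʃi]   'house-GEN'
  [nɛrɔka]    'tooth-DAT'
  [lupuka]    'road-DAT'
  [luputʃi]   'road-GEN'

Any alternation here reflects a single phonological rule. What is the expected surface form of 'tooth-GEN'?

[nɛrɔtʃi]

'road' shows [k] ~ [tʃ] at the end of the stem ([lupuka] vs [luputʃi]).
Compare 'house', with invariant [tʃ] in [nɔlɔtʃa] and [nɔlɔtʃi]: an analysis with underlying /tʃ/ and a rule producing [k] before the DAT suffix would wrongly predict alternation here too.
So /k/ is underlying, and a rule of palatalization before a front vowel — /k/ becomes palato-alveolar [tʃ] before a front vowel — gives [tʃ].
From [nɛrɔka] the stem 'tooth' is /nɛrɔk/; before a front vowel this yields [nɛrɔtʃi].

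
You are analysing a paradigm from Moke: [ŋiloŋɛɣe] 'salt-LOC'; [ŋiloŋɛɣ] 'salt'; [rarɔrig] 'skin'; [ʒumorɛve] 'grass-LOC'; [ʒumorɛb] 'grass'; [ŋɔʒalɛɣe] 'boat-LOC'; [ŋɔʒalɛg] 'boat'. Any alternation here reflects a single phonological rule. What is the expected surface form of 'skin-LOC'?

[rarɔriɣe]

The root 'boat' surfaces as [ŋɔʒalɛɣe] and [ŋɔʒalɛg], with a stem-final [ɣ] ~ [g] alternation.
If /ɣ/ were underlying and a rule turned it into [g] in isolation, 'salt' would also alternate; but it has [ɣ] in both [ŋiloŋɛɣe] and [ŋiloŋɛɣ].
The underlying segment must be /g/; voiced stops become fricatives between vowels, yielding [ɣ] there.
From [rarɔrig] the stem 'skin' is /rarɔrig/; between vowels this yields [rarɔriɣe].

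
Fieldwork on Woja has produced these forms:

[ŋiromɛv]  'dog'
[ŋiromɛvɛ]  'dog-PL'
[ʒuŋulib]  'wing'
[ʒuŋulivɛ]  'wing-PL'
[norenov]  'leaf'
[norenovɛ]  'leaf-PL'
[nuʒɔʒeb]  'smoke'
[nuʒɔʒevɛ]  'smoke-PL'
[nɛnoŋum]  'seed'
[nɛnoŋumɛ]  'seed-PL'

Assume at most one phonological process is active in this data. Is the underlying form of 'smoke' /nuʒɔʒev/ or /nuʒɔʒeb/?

In [nuʒɔʒeb] and [nuʒɔʒevɛ] the final segment of 'smoke' alternates: [b] ~ [v].
If /v/ were underlying and a rule turned it into [b] in isolation, 'dog' would also alternate; but it has [v] in both [ŋiromɛv] and [ŋiromɛvɛ].
The alternation reflects intervocalic spirantization: voiced stops become fricatives between vowels. /b/ is underlying.

/nuʒɔʒeb/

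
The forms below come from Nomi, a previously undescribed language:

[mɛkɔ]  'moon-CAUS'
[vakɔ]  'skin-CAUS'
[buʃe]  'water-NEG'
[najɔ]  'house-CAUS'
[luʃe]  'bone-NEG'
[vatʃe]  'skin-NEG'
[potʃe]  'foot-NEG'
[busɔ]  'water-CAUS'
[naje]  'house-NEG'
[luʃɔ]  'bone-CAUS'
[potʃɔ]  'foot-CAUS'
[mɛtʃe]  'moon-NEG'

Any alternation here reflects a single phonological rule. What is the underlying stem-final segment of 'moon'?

'moon' shows [k] ~ [tʃ] at the end of the stem ([mɛkɔ] vs [mɛtʃe]).
Compare 'foot', with invariant [tʃ] in [potʃɔ] and [potʃe]: an analysis with underlying /tʃ/ and a rule producing [k] before the CAUS suffix would wrongly predict alternation here too.
So /k/ is underlying, and a rule of palatalization before a front vowel — /k/ and /s/ become palato-alveolar [tʃ] and [ʃ] before a front vowel — gives [tʃ].

/k/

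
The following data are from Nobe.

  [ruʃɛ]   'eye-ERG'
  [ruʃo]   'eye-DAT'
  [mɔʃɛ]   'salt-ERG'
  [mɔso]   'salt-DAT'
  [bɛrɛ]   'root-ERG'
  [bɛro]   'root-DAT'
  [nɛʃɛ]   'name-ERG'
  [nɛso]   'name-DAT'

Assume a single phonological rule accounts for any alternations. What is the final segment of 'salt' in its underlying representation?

/s/

'salt' shows [ʃ] ~ [s] at the end of the stem ([mɔʃɛ] vs [mɔso]).
If /ʃ/ were underlying and a rule turned it into [s] before the DAT suffix, 'eye' would also alternate; but it has [ʃ] in both [ruʃɛ] and [ruʃo].
The underlying segment must be /s/; /s/ becomes palato-alveolar [ʃ] before a front vowel, yielding [ʃ] there.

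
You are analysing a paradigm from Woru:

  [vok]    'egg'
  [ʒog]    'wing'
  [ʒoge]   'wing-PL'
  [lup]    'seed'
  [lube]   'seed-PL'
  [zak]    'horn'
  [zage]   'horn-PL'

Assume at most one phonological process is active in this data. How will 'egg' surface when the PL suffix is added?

'horn' shows [k] ~ [g] at the end of the stem ([zak] vs [zage]).
The stem 'wing' ([ʒog], [ʒoge]) shows [g] unchanged in both environments, so [g] cannot be basic with [k] derived in isolation.
So /k/ is underlying, and a rule of intervocalic voicing — voiceless stops become voiced between vowels — gives [g].
The one attested form of 'egg', [vok], shows underlying /vok/. Applying the same rule between vowels gives [voge].

[voge]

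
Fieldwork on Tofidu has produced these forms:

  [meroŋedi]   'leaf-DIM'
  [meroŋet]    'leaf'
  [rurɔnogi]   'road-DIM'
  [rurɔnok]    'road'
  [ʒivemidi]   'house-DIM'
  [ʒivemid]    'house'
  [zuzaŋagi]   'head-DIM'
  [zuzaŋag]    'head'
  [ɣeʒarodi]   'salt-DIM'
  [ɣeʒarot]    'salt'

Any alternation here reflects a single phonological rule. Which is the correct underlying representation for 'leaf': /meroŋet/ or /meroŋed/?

'leaf' shows [d] ~ [t] at the end of the stem ([meroŋedi] vs [meroŋet]).
If /d/ were underlying and a rule turned it into [t] in isolation, 'house' would also alternate; but it has [d] in both [ʒivemidi] and [ʒivemid].
Therefore /t/ is basic and [d] is derived by intervocalic voicing (voiceless stops become voiced between vowels).

/meroŋet/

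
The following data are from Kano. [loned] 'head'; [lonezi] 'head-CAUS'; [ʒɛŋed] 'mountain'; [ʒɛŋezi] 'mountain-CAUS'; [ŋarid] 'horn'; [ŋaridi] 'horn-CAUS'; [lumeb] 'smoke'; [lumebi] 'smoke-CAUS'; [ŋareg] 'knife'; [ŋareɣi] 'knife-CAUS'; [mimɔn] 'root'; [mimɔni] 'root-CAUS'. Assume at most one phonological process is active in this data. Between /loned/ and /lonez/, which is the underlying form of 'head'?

In [loned] and [lonezi] the final segment of 'head' alternates: [d] ~ [z].
But 'horn' keeps [d] in both environments ([ŋarid], [ŋaridi]), so there is no rule changing /d/ to [z] before the CAUS suffix.
The alternation reflects word-final hardening: voiced fricatives become stops word-finally. /z/ is underlying.

/lonez/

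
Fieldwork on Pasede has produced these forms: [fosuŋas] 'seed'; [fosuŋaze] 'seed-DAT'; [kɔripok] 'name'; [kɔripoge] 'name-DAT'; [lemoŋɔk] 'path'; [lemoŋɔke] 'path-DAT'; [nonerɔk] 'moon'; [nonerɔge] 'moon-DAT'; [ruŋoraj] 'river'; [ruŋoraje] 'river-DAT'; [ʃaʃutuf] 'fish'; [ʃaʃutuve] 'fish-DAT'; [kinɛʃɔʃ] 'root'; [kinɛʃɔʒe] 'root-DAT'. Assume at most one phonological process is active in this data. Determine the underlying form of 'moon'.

/nonerɔg/

The root 'moon' surfaces as [nonerɔk] and [nonerɔge], with a stem-final [k] ~ [g] alternation.
Compare 'path', with invariant [k] in [lemoŋɔk] and [lemoŋɔke]: an analysis with underlying /k/ and a rule producing [g] before the DAT suffix would wrongly predict alternation here too.
The underlying segment must be /g/; voiced obstruents become voiceless word-finally, yielding [k] there.
So 'moon' = /nonerɔg/.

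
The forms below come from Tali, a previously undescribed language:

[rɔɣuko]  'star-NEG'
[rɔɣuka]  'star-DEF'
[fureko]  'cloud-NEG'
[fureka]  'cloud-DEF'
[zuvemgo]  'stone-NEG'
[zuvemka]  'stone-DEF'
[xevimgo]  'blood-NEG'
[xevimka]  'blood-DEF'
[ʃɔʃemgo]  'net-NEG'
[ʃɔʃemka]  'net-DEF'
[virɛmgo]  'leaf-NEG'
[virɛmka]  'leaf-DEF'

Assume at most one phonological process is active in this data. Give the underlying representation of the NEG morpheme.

The NEG suffix surfaces as [-go] and [-ko], depending on the final segment of the stem.
By contrast the DEF suffix keeps its initial [k] throughout — that segment must be underlying.
The NEG suffix is therefore /-go/ underlyingly, with post-vocalic devoicing: voiced stops become voiceless after a vowel.

/-go/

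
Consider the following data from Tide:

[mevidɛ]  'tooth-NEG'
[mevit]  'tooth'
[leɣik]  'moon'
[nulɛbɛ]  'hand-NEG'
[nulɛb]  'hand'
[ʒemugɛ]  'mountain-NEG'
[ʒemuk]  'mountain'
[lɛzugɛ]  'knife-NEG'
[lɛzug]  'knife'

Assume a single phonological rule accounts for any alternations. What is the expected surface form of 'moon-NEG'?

The stem for 'mountain' ends in [g] in [ʒemugɛ] but [k] in [ʒemuk].
Compare 'knife', with invariant [g] in [lɛzugɛ] and [lɛzug]: an analysis with underlying /g/ and a rule producing [k] in isolation would wrongly predict alternation here too.
The alternation reflects intervocalic voicing: voiceless stops become voiced between vowels. /k/ is underlying.
The one attested form of 'moon', [leɣik], shows underlying /leɣik/. Applying the same rule between vowels gives [leɣigɛ].

[leɣigɛ]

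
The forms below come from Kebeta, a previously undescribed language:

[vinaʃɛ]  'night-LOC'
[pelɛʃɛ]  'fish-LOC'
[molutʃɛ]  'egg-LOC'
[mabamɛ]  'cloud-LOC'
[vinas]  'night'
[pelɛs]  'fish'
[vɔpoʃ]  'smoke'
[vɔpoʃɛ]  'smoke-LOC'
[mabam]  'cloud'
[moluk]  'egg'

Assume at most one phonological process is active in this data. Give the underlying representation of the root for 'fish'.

/pelɛs/

The stem for 'fish' ends in [s] in [pelɛs] but [ʃ] in [pelɛʃɛ].
Compare 'smoke', with invariant [ʃ] in [vɔpoʃ] and [vɔpoʃɛ]: an analysis with underlying /ʃ/ and a rule producing [s] in isolation would wrongly predict alternation here too.
The underlying segment must be /s/; /k/ and /s/ become palato-alveolar [tʃ] and [ʃ] before a front vowel, yielding [ʃ] there.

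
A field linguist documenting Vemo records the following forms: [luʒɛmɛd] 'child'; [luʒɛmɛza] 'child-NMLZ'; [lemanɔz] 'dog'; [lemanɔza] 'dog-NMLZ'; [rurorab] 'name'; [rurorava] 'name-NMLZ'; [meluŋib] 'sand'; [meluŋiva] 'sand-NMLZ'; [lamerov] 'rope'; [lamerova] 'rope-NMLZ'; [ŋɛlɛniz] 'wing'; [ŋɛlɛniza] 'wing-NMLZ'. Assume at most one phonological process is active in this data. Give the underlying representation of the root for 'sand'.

/meluŋib/

In [meluŋib] and [meluŋiva] the final segment of 'sand' alternates: [b] ~ [v].
If /v/ were underlying and a rule turned it into [b] in isolation, 'rope' would also alternate; but it has [v] in both [lamerov] and [lamerova].
The alternation reflects intervocalic spirantization: voiced stops become fricatives between vowels. /b/ is underlying.
So 'sand' = /meluŋib/.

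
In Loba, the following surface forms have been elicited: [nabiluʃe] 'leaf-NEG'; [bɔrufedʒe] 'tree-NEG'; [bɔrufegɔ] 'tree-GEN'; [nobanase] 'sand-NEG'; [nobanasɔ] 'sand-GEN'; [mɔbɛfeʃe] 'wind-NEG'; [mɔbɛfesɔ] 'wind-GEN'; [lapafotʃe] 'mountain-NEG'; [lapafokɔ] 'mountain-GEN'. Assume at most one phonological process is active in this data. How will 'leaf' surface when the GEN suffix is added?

'wind' shows [ʃ] ~ [s] at the end of the stem ([mɔbɛfeʃe] vs [mɔbɛfesɔ]).
The stem 'sand' ([nobanase], [nobanasɔ]) shows [s] unchanged in both environments, so [s] cannot be basic with [ʃ] derived before the NEG suffix.
The underlying segment must be /ʃ/; palato-alveolar /tʃ/, /dʒ/ and /ʃ/ become [k], [g] and [s] when no front vowel follows, yielding [s] there.
From [nabiluʃe] the stem 'leaf' is /nabiluʃ/; when no front vowel follows this yields [nabilusɔ].

[nabilusɔ]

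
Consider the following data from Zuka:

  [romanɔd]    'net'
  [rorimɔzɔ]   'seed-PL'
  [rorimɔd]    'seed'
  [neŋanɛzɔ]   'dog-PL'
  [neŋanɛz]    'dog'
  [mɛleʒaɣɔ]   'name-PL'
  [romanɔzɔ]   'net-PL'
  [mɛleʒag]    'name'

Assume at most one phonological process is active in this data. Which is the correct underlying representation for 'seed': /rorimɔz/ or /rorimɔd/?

In [rorimɔd] and [rorimɔzɔ] the final segment of 'seed' alternates: [d] ~ [z].
If /z/ were underlying and a rule turned it into [d] in isolation, 'dog' would also alternate; but it has [z] in both [neŋanɛz] and [neŋanɛzɔ].
So /d/ is underlying, and a rule of intervocalic spirantization — voiced stops become fricatives between vowels — gives [z].

/rorimɔd/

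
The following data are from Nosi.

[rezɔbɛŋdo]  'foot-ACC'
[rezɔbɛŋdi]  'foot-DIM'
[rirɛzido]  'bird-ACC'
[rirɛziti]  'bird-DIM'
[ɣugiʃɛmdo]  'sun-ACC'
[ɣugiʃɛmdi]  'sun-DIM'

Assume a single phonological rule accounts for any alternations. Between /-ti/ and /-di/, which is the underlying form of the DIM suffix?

The DIM morpheme has two allomorphs, [-di] and [-ti].
The ACC suffix, which begins with [d], is invariant after every stem; so [d] is not altered by any rule here.
The DIM suffix is therefore /-ti/ underlyingly, with post-nasal voicing: voiceless stops become voiced after a nasal.

/-ti/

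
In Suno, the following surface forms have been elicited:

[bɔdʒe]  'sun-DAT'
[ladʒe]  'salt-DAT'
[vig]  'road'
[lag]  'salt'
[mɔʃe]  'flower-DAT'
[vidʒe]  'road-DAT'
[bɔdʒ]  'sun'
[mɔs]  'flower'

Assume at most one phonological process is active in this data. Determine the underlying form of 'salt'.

In [ladʒe] and [lag] the final segment of 'salt' alternates: [dʒ] ~ [g].
But 'sun' keeps [dʒ] in both environments ([bɔdʒe], [bɔdʒ]), so there is no rule changing /dʒ/ to [g] in isolation.
The underlying segment must be /g/; /g/ and /s/ become palato-alveolar [dʒ] and [ʃ] before a front vowel, yielding [dʒ] there.
So 'salt' = /lag/.

/lag/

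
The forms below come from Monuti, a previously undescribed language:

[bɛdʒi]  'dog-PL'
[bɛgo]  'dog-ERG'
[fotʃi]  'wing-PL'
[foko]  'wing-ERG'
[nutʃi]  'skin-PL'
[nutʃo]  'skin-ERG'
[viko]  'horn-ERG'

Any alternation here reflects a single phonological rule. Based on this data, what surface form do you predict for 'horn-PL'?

The root 'wing' surfaces as [fotʃi] and [foko], with a stem-final [tʃ] ~ [k] alternation.
But 'skin' keeps [tʃ] in both environments ([nutʃi], [nutʃo]), so there is no rule changing /tʃ/ to [k] before the ERG suffix.
The alternation reflects palatalization before a front vowel: /k/ and /g/ become palato-alveolar [tʃ] and [dʒ] before a front vowel. /k/ is underlying.
From [viko] the stem 'horn' is /vik/; before a front vowel this yields [vitʃi].

[vitʃi]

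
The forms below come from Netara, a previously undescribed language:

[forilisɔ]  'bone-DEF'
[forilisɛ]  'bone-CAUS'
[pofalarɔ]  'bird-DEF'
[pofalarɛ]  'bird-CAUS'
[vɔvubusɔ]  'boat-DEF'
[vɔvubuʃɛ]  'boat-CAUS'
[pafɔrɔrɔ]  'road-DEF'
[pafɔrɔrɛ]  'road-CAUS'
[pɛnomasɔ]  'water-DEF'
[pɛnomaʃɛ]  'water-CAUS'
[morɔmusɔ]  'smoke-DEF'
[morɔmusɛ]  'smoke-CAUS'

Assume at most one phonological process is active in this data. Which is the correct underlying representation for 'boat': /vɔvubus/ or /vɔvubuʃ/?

/vɔvubuʃ/

'boat' shows [s] ~ [ʃ] at the end of the stem ([vɔvubusɔ] vs [vɔvubuʃɛ]).
If /s/ were underlying and a rule turned it into [ʃ] before the CAUS suffix, 'bone' would also alternate; but it has [s] in both [forilisɔ] and [forilisɛ].
The alternation reflects depalatalization: palato-alveolar /ʃ/ becomes [s] when no front vowel follows. /ʃ/ is underlying.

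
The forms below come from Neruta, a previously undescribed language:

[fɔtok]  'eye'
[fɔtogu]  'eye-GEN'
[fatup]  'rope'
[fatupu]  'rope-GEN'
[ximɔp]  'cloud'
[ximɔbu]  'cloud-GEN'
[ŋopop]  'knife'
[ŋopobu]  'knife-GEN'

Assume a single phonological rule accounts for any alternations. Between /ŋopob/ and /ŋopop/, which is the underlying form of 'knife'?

/ŋopob/

The root 'knife' surfaces as [ŋopop] and [ŋopobu], with a stem-final [p] ~ [b] alternation.
The stem 'rope' ([fatup], [fatupu]) shows [p] unchanged in both environments, so [p] cannot be basic with [b] derived before the GEN suffix.
So /b/ is underlying, and a rule of word-final obstruent devoicing — voiced obstruents become voiceless word-finally — gives [p].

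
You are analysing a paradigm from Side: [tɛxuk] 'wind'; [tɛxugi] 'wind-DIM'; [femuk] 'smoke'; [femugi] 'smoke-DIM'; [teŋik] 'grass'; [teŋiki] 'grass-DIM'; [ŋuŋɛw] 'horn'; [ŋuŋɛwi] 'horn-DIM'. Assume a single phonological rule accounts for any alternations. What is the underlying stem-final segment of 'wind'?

The root 'wind' surfaces as [tɛxuk] and [tɛxugi], with a stem-final [k] ~ [g] alternation.
Compare 'grass', with invariant [k] in [teŋik] and [teŋiki]: an analysis with underlying /k/ and a rule producing [g] before the DIM suffix would wrongly predict alternation here too.
So /g/ is underlying, and a rule of word-final obstruent devoicing — voiced obstruents become voiceless word-finally — gives [k].

/g/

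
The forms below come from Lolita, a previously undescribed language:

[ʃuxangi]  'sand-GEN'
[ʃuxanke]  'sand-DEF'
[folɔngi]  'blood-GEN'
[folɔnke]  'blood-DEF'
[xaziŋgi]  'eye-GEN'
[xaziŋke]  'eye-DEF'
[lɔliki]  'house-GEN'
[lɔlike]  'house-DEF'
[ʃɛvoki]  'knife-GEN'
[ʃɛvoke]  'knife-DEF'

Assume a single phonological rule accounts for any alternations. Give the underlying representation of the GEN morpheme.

/-gi/

The GEN suffix surfaces as [-gi] and [-ki], depending on the final segment of the stem.
The DEF suffix, which begins with [k], is invariant after every stem; so [k] is not altered by any rule here.
The GEN suffix is therefore /-gi/ underlyingly, with post-vocalic devoicing: voiced stops become voiceless after a vowel.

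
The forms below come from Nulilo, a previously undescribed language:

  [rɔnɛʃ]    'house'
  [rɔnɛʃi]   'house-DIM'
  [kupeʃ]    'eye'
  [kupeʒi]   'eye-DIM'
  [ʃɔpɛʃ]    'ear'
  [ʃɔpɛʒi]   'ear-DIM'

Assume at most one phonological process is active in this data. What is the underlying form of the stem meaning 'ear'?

/ʃɔpɛʒ/

The root 'ear' surfaces as [ʃɔpɛʃ] and [ʃɔpɛʒi], with a stem-final [ʃ] ~ [ʒ] alternation.
The stem 'house' ([rɔnɛʃ], [rɔnɛʃi]) shows [ʃ] unchanged in both environments, so [ʃ] cannot be basic with [ʒ] derived before the DIM suffix.
Therefore /ʒ/ is basic and [ʃ] is derived by word-final obstruent devoicing (voiced obstruents become voiceless word-finally).
So 'ear' = /ʃɔpɛʒ/.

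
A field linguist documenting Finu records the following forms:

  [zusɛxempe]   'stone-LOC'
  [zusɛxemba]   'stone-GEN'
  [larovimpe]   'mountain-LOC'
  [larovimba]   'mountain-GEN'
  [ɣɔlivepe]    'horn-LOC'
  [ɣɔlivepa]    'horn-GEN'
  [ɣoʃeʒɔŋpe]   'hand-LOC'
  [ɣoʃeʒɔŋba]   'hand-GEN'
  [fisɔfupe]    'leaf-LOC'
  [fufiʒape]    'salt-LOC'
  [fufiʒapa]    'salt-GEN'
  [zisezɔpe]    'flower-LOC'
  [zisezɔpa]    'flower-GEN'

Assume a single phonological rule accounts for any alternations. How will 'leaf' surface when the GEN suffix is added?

The GEN suffix surfaces as [-ba] and [-pa], depending on the final segment of the stem.
By contrast the LOC suffix keeps its initial [p] throughout — that segment must be underlying.
So the underlying form is /-ba/, and voiced stops become voiceless after a vowel.
After 'leaf', which ends in a vowel, the suffix surfaces as [-pa], giving [fisɔfupa].

[fisɔfupa]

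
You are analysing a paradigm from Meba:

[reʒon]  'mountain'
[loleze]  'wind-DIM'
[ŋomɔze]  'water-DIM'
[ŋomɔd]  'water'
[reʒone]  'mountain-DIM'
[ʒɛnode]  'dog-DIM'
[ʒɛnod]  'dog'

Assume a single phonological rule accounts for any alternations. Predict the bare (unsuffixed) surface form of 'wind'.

'water' shows [z] ~ [d] at the end of the stem ([ŋomɔze] vs [ŋomɔd]).
Compare 'dog', with invariant [d] in [ʒɛnode] and [ʒɛnod]: an analysis with underlying /d/ and a rule producing [z] before the DIM suffix would wrongly predict alternation here too.
Therefore /z/ is basic and [d] is derived by word-final hardening (voiced fricatives become stops word-finally).
The one attested form of 'wind', [loleze], shows underlying /lolez/. Applying the same rule word-finally gives [loled].

[loled]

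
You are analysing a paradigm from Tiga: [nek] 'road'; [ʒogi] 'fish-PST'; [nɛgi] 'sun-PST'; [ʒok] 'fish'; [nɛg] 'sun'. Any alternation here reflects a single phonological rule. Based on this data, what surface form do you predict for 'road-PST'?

[negi]

The stem for 'fish' ends in [g] in [ʒogi] but [k] in [ʒok].
If /g/ were underlying and a rule turned it into [k] in isolation, 'sun' would also alternate; but it has [g] in both [nɛgi] and [nɛg].
Therefore /k/ is basic and [g] is derived by intervocalic voicing (voiceless stops become voiced between vowels).
The one attested form of 'road', [nek], shows underlying /nek/. Applying the same rule between vowels gives [negi].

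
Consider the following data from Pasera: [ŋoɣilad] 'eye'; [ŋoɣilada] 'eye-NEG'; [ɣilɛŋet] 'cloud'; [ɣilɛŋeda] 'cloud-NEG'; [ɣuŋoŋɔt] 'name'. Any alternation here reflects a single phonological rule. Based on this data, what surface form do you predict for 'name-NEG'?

In [ɣilɛŋet] and [ɣilɛŋeda] the final segment of 'cloud' alternates: [t] ~ [d].
If /d/ were underlying and a rule turned it into [t] in isolation, 'eye' would also alternate; but it has [d] in both [ŋoɣilad] and [ŋoɣilada].
Therefore /t/ is basic and [d] is derived by intervocalic voicing (voiceless stops become voiced between vowels).
From [ɣuŋoŋɔt] the stem 'name' is /ɣuŋoŋɔt/; between vowels this yields [ɣuŋoŋɔda].

[ɣuŋoŋɔda]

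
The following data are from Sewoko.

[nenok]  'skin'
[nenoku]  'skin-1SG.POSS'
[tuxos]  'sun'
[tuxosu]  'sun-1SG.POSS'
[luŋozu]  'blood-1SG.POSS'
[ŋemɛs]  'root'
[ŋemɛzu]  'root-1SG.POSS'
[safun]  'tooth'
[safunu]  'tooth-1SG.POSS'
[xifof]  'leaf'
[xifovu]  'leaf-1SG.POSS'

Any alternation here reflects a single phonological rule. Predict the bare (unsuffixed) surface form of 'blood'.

[luŋos]

The root 'root' surfaces as [ŋemɛs] and [ŋemɛzu], with a stem-final [s] ~ [z] alternation.
The stem 'sun' ([tuxos], [tuxosu]) shows [s] unchanged in both environments, so [s] cannot be basic with [z] derived before the 1SG.POSS suffix.
The underlying segment must be /z/; voiced obstruents become voiceless word-finally, yielding [s] there.
The one attested form of 'blood', [luŋozu], shows underlying /luŋoz/. Applying the same rule word-finally gives [luŋos].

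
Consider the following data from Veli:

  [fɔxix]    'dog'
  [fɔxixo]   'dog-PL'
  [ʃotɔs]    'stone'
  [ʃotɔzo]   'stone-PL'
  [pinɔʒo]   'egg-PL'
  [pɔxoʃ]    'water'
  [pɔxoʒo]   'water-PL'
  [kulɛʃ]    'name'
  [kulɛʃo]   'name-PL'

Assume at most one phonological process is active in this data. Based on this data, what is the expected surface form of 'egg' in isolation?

[pinɔʃ]

The stem for 'water' ends in [ʃ] in [pɔxoʃ] but [ʒ] in [pɔxoʒo].
But 'name' keeps [ʃ] in both environments ([kulɛʃ], [kulɛʃo]), so there is no rule changing /ʃ/ to [ʒ] before the PL suffix.
The underlying segment must be /ʒ/; voiced obstruents become voiceless word-finally, yielding [ʃ] there.
The one attested form of 'egg', [pinɔʒo], shows underlying /pinɔʒ/. Applying the same rule word-finally gives [pinɔʃ].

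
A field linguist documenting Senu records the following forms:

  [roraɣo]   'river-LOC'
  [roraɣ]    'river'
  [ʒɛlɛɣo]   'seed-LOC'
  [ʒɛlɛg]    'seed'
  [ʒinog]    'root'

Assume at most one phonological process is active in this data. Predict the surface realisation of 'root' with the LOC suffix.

[ʒinoɣo]

The root 'seed' surfaces as [ʒɛlɛɣo] and [ʒɛlɛg], with a stem-final [ɣ] ~ [g] alternation.
Compare 'river', with invariant [ɣ] in [roraɣo] and [roraɣ]: an analysis with underlying /ɣ/ and a rule producing [g] in isolation would wrongly predict alternation here too.
The alternation reflects intervocalic spirantization: voiced stops become fricatives between vowels. /g/ is underlying.
From [ʒinog] the stem 'root' is /ʒinog/; between vowels this yields [ʒinoɣo].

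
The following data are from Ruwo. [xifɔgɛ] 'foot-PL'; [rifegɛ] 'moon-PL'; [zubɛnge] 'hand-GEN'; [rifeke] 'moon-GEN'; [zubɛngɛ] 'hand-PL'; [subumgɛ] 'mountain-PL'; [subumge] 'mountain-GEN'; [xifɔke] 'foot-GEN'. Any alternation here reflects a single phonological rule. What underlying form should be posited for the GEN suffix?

/-ke/

The GEN morpheme has two allomorphs, [-ge] and [-ke].
By contrast the PL suffix keeps its initial [g] throughout — that segment must be underlying.
So the underlying form is /-ke/, and voiceless stops become voiced after a nasal.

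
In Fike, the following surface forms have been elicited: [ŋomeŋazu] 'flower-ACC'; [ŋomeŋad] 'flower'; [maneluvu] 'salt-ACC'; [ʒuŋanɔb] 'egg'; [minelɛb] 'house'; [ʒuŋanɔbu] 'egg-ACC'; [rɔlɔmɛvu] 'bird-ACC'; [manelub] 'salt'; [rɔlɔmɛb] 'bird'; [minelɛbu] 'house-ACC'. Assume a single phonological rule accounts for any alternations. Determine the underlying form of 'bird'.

In [rɔlɔmɛvu] and [rɔlɔmɛb] the final segment of 'bird' alternates: [v] ~ [b].
Compare 'egg', with invariant [b] in [ʒuŋanɔbu] and [ʒuŋanɔb]: an analysis with underlying /b/ and a rule producing [v] before the ACC suffix would wrongly predict alternation here too.
So /v/ is underlying, and a rule of word-final hardening — voiced fricatives become stops word-finally — gives [b].
The underlying form of 'bird' is therefore /rɔlɔmɛv/.

/rɔlɔmɛv/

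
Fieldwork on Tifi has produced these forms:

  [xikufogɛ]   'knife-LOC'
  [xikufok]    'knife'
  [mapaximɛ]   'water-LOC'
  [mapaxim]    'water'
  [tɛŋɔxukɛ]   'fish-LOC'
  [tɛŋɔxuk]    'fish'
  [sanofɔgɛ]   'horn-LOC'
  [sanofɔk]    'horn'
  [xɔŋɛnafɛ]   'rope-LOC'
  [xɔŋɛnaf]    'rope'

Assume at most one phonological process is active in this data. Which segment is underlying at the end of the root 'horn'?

/g/

The root 'horn' surfaces as [sanofɔgɛ] and [sanofɔk], with a stem-final [g] ~ [k] alternation.
The stem 'fish' ([tɛŋɔxukɛ], [tɛŋɔxuk]) shows [k] unchanged in both environments, so [k] cannot be basic with [g] derived before the LOC suffix.
The alternation reflects word-final obstruent devoicing: voiced obstruents become voiceless word-finally. /g/ is underlying.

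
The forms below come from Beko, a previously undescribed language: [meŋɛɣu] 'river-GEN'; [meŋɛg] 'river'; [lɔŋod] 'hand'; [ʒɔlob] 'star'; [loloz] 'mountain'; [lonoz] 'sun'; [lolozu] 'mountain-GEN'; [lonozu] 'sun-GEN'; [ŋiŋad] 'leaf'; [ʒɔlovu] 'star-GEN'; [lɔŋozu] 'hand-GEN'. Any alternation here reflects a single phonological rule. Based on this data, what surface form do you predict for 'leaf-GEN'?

[ŋiŋazu]

In [lɔŋod] and [lɔŋozu] the final segment of 'hand' alternates: [d] ~ [z].
The stem 'sun' ([lonoz], [lonozu]) shows [z] unchanged in both environments, so [z] cannot be basic with [d] derived in isolation.
So /d/ is underlying, and a rule of intervocalic spirantization — voiced stops become fricatives between vowels — gives [z].
From [ŋiŋad] the stem 'leaf' is /ŋiŋad/; between vowels this yields [ŋiŋazu].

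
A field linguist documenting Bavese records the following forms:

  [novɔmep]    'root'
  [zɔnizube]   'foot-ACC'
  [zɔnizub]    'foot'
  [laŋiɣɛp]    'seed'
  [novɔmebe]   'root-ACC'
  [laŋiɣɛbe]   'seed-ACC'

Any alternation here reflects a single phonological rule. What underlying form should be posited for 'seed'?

/laŋiɣɛp/

In [laŋiɣɛbe] and [laŋiɣɛp] the final segment of 'seed' alternates: [b] ~ [p].
The stem 'foot' ([zɔnizube], [zɔnizub]) shows [b] unchanged in both environments, so [b] cannot be basic with [p] derived in isolation.
Therefore /p/ is basic and [b] is derived by intervocalic voicing (voiceless stops become voiced between vowels).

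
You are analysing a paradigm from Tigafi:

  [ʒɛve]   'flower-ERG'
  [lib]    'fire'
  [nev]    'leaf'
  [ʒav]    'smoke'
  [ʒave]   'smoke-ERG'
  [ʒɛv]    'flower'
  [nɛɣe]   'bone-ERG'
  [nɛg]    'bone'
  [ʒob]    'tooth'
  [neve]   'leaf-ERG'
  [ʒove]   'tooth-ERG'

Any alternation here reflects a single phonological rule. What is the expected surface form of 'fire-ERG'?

'tooth' shows [b] ~ [v] at the end of the stem ([ʒob] vs [ʒove]).
If /v/ were underlying and a rule turned it into [b] in isolation, 'leaf' would also alternate; but it has [v] in both [nev] and [neve].
The underlying segment must be /b/; voiced stops become fricatives between vowels, yielding [v] there.
From [lib] the stem 'fire' is /lib/; between vowels this yields [live].

[live]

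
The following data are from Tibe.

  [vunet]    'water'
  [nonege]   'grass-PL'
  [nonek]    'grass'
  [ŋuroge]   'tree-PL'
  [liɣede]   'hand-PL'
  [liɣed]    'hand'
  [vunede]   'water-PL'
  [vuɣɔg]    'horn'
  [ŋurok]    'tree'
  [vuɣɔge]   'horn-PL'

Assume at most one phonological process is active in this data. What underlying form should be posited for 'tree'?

'tree' shows [k] ~ [g] at the end of the stem ([ŋurok] vs [ŋuroge]).
If /g/ were underlying and a rule turned it into [k] in isolation, 'horn' would also alternate; but it has [g] in both [vuɣɔg] and [vuɣɔge].
So /k/ is underlying, and a rule of intervocalic voicing — voiceless stops become voiced between vowels — gives [g].

/ŋurok/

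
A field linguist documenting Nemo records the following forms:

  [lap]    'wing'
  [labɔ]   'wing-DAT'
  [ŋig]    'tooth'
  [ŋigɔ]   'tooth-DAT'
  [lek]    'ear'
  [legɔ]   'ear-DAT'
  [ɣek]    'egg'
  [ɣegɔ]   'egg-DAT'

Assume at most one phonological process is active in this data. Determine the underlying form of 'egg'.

The stem for 'egg' ends in [k] in [ɣek] but [g] in [ɣegɔ].
If /g/ were underlying and a rule turned it into [k] in isolation, 'tooth' would also alternate; but it has [g] in both [ŋig] and [ŋigɔ].
The alternation reflects intervocalic voicing: voiceless stops become voiced between vowels. /k/ is underlying.
Hence 'egg' is /ɣek/ underlyingly.

/ɣek/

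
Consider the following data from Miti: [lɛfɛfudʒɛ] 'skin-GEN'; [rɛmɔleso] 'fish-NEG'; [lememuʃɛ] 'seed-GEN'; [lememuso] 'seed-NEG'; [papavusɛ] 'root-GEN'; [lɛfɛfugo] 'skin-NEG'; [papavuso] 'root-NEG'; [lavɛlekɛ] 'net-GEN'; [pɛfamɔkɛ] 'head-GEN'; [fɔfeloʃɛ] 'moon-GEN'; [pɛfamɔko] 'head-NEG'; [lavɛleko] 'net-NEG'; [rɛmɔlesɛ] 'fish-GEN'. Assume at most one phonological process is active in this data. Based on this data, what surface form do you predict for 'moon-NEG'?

In [lememuʃɛ] and [lememuso] the final segment of 'seed' alternates: [ʃ] ~ [s].
The stem 'fish' ([rɛmɔlesɛ], [rɛmɔleso]) shows [s] unchanged in both environments, so [s] cannot be basic with [ʃ] derived before the GEN suffix.
The underlying segment must be /ʃ/; palato-alveolar /dʒ/ and /ʃ/ become [g] and [s] when no front vowel follows, yielding [s] there.
From [fɔfeloʃɛ] the stem 'moon' is /fɔfeloʃ/; when no front vowel follows this yields [fɔfeloso].

[fɔfeloso]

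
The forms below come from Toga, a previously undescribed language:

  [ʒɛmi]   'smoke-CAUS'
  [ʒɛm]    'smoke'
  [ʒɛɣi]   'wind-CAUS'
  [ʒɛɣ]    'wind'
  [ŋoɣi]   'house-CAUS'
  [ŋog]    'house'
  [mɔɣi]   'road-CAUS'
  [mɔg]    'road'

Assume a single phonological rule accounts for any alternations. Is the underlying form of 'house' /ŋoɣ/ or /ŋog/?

/ŋog/

'house' shows [ɣ] ~ [g] at the end of the stem ([ŋoɣi] vs [ŋog]).
But 'wind' keeps [ɣ] in both environments ([ʒɛɣi], [ʒɛɣ]), so there is no rule changing /ɣ/ to [g] in isolation.
The underlying segment must be /g/; voiced stops become fricatives between vowels, yielding [ɣ] there.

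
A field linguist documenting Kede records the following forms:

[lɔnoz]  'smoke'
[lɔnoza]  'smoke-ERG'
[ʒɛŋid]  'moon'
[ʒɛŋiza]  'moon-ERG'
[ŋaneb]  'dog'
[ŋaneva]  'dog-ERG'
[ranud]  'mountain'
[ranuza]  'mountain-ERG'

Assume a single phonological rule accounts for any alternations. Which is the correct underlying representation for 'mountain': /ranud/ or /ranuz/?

/ranud/

The root 'mountain' surfaces as [ranud] and [ranuza], with a stem-final [d] ~ [z] alternation.
Compare 'smoke', with invariant [z] in [lɔnoz] and [lɔnoza]: an analysis with underlying /z/ and a rule producing [d] in isolation would wrongly predict alternation here too.
The underlying segment must be /d/; voiced stops become fricatives between vowels, yielding [z] there.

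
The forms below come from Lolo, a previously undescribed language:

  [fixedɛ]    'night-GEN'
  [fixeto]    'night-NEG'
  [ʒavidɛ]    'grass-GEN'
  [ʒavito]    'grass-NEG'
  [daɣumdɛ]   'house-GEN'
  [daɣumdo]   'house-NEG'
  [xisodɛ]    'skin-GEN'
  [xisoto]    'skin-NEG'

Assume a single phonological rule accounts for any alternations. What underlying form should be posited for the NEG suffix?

/-to/

The NEG morpheme has two allomorphs, [-do] and [-to].
By contrast the GEN suffix keeps its initial [d] throughout — that segment must be underlying.
The NEG suffix is therefore /-to/ underlyingly, with post-nasal voicing: voiceless stops become voiced after a nasal.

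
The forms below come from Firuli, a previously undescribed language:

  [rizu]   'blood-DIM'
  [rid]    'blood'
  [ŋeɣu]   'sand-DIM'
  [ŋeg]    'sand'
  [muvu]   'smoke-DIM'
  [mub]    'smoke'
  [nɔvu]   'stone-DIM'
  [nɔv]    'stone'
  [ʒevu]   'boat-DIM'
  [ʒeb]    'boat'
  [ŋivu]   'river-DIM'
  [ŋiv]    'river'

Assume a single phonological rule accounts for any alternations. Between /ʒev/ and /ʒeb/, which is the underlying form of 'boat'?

/ʒeb/

The stem for 'boat' ends in [v] in [ʒevu] but [b] in [ʒeb].
If /v/ were underlying and a rule turned it into [b] in isolation, 'river' would also alternate; but it has [v] in both [ŋivu] and [ŋiv].
The underlying segment must be /b/; voiced stops become fricatives between vowels, yielding [v] there.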